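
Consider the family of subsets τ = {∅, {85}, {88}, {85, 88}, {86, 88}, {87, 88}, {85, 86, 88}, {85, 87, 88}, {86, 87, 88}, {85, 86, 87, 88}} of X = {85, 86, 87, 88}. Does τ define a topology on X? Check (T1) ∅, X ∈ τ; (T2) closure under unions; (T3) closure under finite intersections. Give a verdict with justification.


τ IS a topology on X.

Axiom (T1): ∅ ∈ τ? Yes; X ∈ τ? Yes.
Axiom (T2/T3): check pairwise unions and intersections of members of τ.
All pairwise intersections and unions checked — each lies in τ. Therefore τ satisfies (T1), (T2), (T3): it IS a topology on X.


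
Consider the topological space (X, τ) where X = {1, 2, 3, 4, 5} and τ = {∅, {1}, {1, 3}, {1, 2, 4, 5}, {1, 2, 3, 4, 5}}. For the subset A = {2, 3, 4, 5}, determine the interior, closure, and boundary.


int(A) = ∅, cl(A) = {2, 3, 4, 5}, ∂A = {2, 3, 4, 5}.

Closed sets in (X, τ) are complements of opens:
  closed(X, τ) = {∅, {3}, {2, 4, 5}, {2, 3, 4, 5}, {1, 2, 3, 4, 5}}.
int(A) = ⋃ {U ∈ τ : U ⊆ A}. Opens contained in A: ∅.
Taking the union of these: int(A) = ∅.
cl(A) = ⋂ {C closed : A ⊆ C}. Closed sets containing A: {2, 3, 4, 5}, {1, 2, 3, 4, 5}.
Intersecting these: cl(A) = {2, 3, 4, 5}.
∂A = cl(A) ∖ int(A) = {2, 3, 4, 5} ∖ ∅ = {2, 3, 4, 5}.


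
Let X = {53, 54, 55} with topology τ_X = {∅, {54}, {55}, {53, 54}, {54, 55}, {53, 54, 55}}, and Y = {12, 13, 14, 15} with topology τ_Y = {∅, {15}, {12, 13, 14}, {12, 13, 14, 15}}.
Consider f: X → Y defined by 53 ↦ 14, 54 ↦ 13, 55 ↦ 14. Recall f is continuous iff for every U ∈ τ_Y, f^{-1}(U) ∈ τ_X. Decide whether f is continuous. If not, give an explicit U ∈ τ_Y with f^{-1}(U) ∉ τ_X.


f IS continuous.

Compute f^{-1}(U) for each U ∈ τ_Y:
  U = ∅: f^{-1}(U) = ∅ ∈ τ_X ✓.
  U = {15}: f^{-1}(U) = ∅ ∈ τ_X ✓.
  U = {12, 13, 14}: f^{-1}(U) = {53, 54, 55} ∈ τ_X ✓.
  U = {12, 13, 14, 15}: f^{-1}(U) = {53, 54, 55} ∈ τ_X ✓.
Every preimage lies in τ_X, so f IS continuous.


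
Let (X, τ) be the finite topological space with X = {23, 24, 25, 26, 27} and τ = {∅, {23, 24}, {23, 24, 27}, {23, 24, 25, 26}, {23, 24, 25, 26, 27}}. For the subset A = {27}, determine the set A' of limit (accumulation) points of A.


A' = ∅

For each x ∈ X, list the open sets U ∈ τ with x ∈ U, then check whether U ∩ (A ∖ {x}) ≠ ∅ for every such U.
  x = 23: open {23, 24} ∋ x has {23, 24} ∩ (A ∖ {23}) = ∅, so x is NOT a limit point.
  x = 24: open {23, 24} ∋ x has {23, 24} ∩ (A ∖ {24}) = ∅, so x is NOT a limit point.
  x = 25: open {23, 24, 25, 26} ∋ x has {23, 24, 25, 26} ∩ (A ∖ {25}) = ∅, so x is NOT a limit point.
  x = 26: open {23, 24, 25, 26} ∋ x has {23, 24, 25, 26} ∩ (A ∖ {26}) = ∅, so x is NOT a limit point.
  x = 27: open {23, 24, 27} ∋ x has {23, 24, 27} ∩ (A ∖ {27}) = ∅, so x is NOT a limit point.
Collecting: A' = ∅.


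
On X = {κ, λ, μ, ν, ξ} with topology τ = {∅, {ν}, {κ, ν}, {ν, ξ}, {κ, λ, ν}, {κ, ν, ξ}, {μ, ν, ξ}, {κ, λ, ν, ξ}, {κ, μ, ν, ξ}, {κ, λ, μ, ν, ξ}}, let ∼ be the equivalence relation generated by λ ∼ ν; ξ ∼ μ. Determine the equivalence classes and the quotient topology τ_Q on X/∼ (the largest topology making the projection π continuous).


X/∼ = {[κ], [λ=ν], [μ=ξ]}; |τ_Q| = 3.

Equivalence classes: [κ], [λ=ν], [μ=ξ].
Quotient map π: X → X/∼ sends κ ↦ [κ], λ ↦ [λ=ν], μ ↦ [μ=ξ], ν ↦ [λ=ν], ξ ↦ [μ=ξ].
For each subset V ⊆ X/∼, compute π^{-1}(V) ⊆ X and check whether π^{-1}(V) ∈ τ. V is open in τ_Q iff π^{-1}(V) ∈ τ.
  V = {}: π^{-1}(V) = ∅ ∈ τ ✓.
  V = {[κ]}: π^{-1}(V) = {κ} ∉ τ ✗.
  V = {[λ=ν]}: π^{-1}(V) = {λ, ν} ∉ τ ✗.
  V = {[κ], [λ=ν]}: π^{-1}(V) = {κ, λ, ν} ∈ τ ✓.
  V = {[μ=ξ]}: π^{-1}(V) = {μ, ξ} ∉ τ ✗.
  V = {[κ], [μ=ξ]}: π^{-1}(V) = {κ, μ, ξ} ∉ τ ✗.
  V = {[λ=ν], [μ=ξ]}: π^{-1}(V) = {λ, μ, ν, ξ} ∉ τ ✗.
  V = {[κ], [λ=ν], [μ=ξ]}: π^{-1}(V) = {κ, λ, μ, ν, ξ} ∈ τ ✓.
Open sets in the quotient: τ_Q = {{}, {[κ], [λ=ν]}, {[κ], [λ=ν], [μ=ξ]}} (3 elements).


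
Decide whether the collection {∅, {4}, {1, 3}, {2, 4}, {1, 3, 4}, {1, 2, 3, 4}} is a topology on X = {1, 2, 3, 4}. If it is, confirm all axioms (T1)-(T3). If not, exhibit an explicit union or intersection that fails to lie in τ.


τ IS a topology on X.

Axiom (T1): ∅ ∈ τ? Yes; X ∈ τ? Yes.
Axiom (T2/T3): check pairwise unions and intersections of members of τ.
All pairwise intersections and unions checked — each lies in τ. Therefore τ satisfies (T1), (T2), (T3): it IS a topology on X.


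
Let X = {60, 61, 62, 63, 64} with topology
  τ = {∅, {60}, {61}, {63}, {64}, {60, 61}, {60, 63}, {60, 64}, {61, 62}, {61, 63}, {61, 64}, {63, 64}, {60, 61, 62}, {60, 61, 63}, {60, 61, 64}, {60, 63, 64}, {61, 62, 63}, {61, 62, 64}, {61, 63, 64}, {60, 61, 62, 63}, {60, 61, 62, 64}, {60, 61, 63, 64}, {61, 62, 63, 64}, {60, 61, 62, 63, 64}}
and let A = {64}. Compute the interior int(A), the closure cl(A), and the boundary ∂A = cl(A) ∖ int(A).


int(A) = {64}, cl(A) = {64}, ∂A = ∅.

Closed sets in (X, τ) are complements of opens:
  closed(X, τ) = {∅, {60}, {62}, {63}, {64}, {60, 62}, {60, 63}, {60, 64}, {61, 62}, {62, 63}, {62, 64}, {63, 64}, {60, 61, 62}, {60, 62, 63}, {60, 62, 64}, {60, 63, 64}, {61, 62, 63}, {61, 62, 64}, {62, 63, 64}, {60, 61, 62, 63}, {60, 61, 62, 64}, {60, 62, 63, 64}, {61, 62, 63, 64}, {60, 61, 62, 63, 64}}.
int(A) = ⋃ {U ∈ τ : U ⊆ A}. Opens contained in A: ∅, {64}.
Taking the union of these: int(A) = {64}.
cl(A) = ⋂ {C closed : A ⊆ C}. Closed sets containing A: {64}, {60, 64}, {62, 64}, {63, 64}, {60, 62, 64}, {60, 63, 64}, {61, 62, 64}, {62, 63, 64}, {60, 61, 62, 64}, {60, 62, 63, 64}, {61, 62, 63, 64}, {60, 61, 62, 63, 64}.
Intersecting these: cl(A) = {64}.
∂A = cl(A) ∖ int(A) = {64} ∖ {64} = ∅.


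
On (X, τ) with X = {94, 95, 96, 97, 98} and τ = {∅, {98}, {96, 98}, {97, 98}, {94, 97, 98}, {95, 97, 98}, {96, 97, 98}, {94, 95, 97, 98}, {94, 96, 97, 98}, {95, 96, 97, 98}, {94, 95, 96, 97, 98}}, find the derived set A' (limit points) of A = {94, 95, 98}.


A' = {94, 95, 96, 97}

For each x ∈ X, list the open sets U ∈ τ with x ∈ U, then check whether U ∩ (A ∖ {x}) ≠ ∅ for every such U.
  x = 94: opens ∋ x are {94, 97, 98}, {94, 95, 97, 98}, {94, 96, 97, 98}, {94, 95, 96, 97, 98}; each meets A ∖ {94}, so x IS a limit point.
  x = 95: opens ∋ x are {95, 97, 98}, {94, 95, 97, 98}, {95, 96, 97, 98}, {94, 95, 96, 97, 98}; each meets A ∖ {95}, so x IS a limit point.
  x = 96: opens ∋ x are {96, 98}, {96, 97, 98}, {94, 96, 97, 98}, {95, 96, 97, 98}, {94, 95, 96, 97, 98}; each meets A ∖ {96}, so x IS a limit point.
  x = 97: opens ∋ x are {97, 98}, {94, 97, 98}, {95, 97, 98}, {96, 97, 98}, {94, 95, 97, 98}, {94, 96, 97, 98}, {95, 96, 97, 98}, {94, 95, 96, 97, 98}; each meets A ∖ {97}, so x IS a limit point.
  x = 98: open {98} ∋ x has {98} ∩ (A ∖ {98}) = ∅, so x is NOT a limit point.
Collecting: A' = {94, 95, 96, 97}.


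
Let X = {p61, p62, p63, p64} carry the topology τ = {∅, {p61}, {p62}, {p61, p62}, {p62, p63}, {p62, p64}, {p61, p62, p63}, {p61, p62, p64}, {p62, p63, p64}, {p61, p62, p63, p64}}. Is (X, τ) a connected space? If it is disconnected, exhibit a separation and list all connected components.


(X, τ) is disconnected; components = [{p61}, {p62, p63, p64}].

Find clopen sets (U ∈ τ with X ∖ U ∈ τ):
  U = ∅, X ∖ U = {p61, p62, p63, p64} — both open, so U is clopen.
  U = {p61}, X ∖ U = {p62, p63, p64} — both open, so U is clopen.
  U = {p62, p63, p64}, X ∖ U = {p61} — both open, so U is clopen.
  U = {p61, p62, p63, p64}, X ∖ U = ∅ — both open, so U is clopen.
Nontrivial clopen(s) exist: e.g. {p62, p63, p64}. So (X, τ) is disconnected.
Compute connected components by grouping points that agree on all clopens:
  component: {p61}
  component: {p62, p63, p64}


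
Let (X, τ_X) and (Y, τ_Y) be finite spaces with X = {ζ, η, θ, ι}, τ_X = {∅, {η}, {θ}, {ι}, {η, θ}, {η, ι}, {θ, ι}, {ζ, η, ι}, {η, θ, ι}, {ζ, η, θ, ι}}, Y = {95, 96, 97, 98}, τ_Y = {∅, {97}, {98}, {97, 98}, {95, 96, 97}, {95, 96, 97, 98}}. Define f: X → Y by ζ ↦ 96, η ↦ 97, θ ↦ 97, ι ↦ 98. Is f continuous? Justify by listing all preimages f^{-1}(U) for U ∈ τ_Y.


f is NOT continuous.

Compute f^{-1}(U) for each U ∈ τ_Y:
  U = ∅: f^{-1}(U) = ∅ ∈ τ_X ✓.
  U = {97}: f^{-1}(U) = {η, θ} ∈ τ_X ✓.
  U = {98}: f^{-1}(U) = {ι} ∈ τ_X ✓.
  U = {97, 98}: f^{-1}(U) = {η, θ, ι} ∈ τ_X ✓.
  U = {95, 96, 97}: f^{-1}(U) = {ζ, η, θ} ∉ τ_X ✗.
  U = {95, 96, 97, 98}: f^{-1}(U) = {ζ, η, θ, ι} ∈ τ_X ✓.
Found U = {95, 96, 97} with f^{-1}(U) = {ζ, η, θ} not in τ_X. Therefore f is NOT continuous.


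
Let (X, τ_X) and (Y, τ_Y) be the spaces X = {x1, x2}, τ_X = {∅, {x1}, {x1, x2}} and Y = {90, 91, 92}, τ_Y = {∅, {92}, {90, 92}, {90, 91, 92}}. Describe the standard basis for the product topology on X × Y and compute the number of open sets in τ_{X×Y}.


Basis B = {∅ × ∅, {x1} × {92}, {x1} × {90, 92}, {x1, x2} × {92}, {x1} × {90, 91, 92}, {x1, x2} × {90, 92}, {x1, x2} × {90, 91, 92}}; |τ_{X×Y}| = 10.

Enumerate products U × V with U ∈ τ_X, V ∈ τ_Y (deduplicated):
  ∅ × ∅ = {} (∅)
  {x1} × {92} = {(x1,92)}
  {x1} × {90, 92} = {(x1,90), (x1,92)}
  {x1, x2} × {92} = {(x1,92), (x2,92)}
  {x1} × {90, 91, 92} = {(x1,90), (x1,91), (x1,92)}
  {x1, x2} × {90, 92} = {(x1,90), (x1,92), (x2,90), (x2,92)}
  {x1, x2} × {90, 91, 92} = {(x1,90), (x1,91), (x1,92), (x2,90), (x2,91), (x2,92)}
These 7 distinct sets form the basis B.
Close under arbitrary unions to get τ_{X×Y}; counting gives |τ_{X×Y}| = 10.


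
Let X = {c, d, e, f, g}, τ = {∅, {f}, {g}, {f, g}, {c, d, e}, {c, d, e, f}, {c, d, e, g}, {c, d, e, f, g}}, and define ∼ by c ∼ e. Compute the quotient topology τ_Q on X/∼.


X/∼ = {[c=e], [d], [f], [g]}; |τ_Q| = 8.

Equivalence classes: [c=e], [d], [f], [g].
Quotient map π: X → X/∼ sends c ↦ [c=e], d ↦ [d], e ↦ [c=e], f ↦ [f], g ↦ [g].
For each subset V ⊆ X/∼, compute π^{-1}(V) ⊆ X and check whether π^{-1}(V) ∈ τ. V is open in τ_Q iff π^{-1}(V) ∈ τ.
  V = {}: π^{-1}(V) = ∅ ∈ τ ✓.
  V = {[c=e]}: π^{-1}(V) = {c, e} ∉ τ ✗.
  V = {[d]}: π^{-1}(V) = {d} ∉ τ ✗.
  V = {[c=e], [d]}: π^{-1}(V) = {c, d, e} ∈ τ ✓.
  V = {[f]}: π^{-1}(V) = {f} ∈ τ ✓.
  V = {[c=e], [f]}: π^{-1}(V) = {c, e, f} ∉ τ ✗.
  V = {[d], [f]}: π^{-1}(V) = {d, f} ∉ τ ✗.
  V = {[c=e], [d], [f]}: π^{-1}(V) = {c, d, e, f} ∈ τ ✓.
  V = {[g]}: π^{-1}(V) = {g} ∈ τ ✓.
  V = {[c=e], [g]}: π^{-1}(V) = {c, e, g} ∉ τ ✗.
  V = {[d], [g]}: π^{-1}(V) = {d, g} ∉ τ ✗.
  V = {[c=e], [d], [g]}: π^{-1}(V) = {c, d, e, g} ∈ τ ✓.
  V = {[f], [g]}: π^{-1}(V) = {f, g} ∈ τ ✓.
  V = {[c=e], [f], [g]}: π^{-1}(V) = {c, e, f, g} ∉ τ ✗.
  V = {[d], [f], [g]}: π^{-1}(V) = {d, f, g} ∉ τ ✗.
  V = {[c=e], [d], [f], [g]}: π^{-1}(V) = {c, d, e, f, g} ∈ τ ✓.
Open sets in the quotient: τ_Q = {{}, {[c=e], [d]}, {[f]}, {[c=e], [d], [f]}, {[g]}, {[c=e], [d], [g]}, {[f], [g]}, {[c=e], [d], [f], [g]}} (8 elements).


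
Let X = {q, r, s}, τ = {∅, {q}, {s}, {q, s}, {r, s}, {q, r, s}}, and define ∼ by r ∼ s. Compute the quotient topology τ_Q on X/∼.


X/∼ = {[q], [r=s]}; |τ_Q| = 4.

Equivalence classes: [q], [r=s].
Quotient map π: X → X/∼ sends q ↦ [q], r ↦ [r=s], s ↦ [r=s].
For each subset V ⊆ X/∼, compute π^{-1}(V) ⊆ X and check whether π^{-1}(V) ∈ τ. V is open in τ_Q iff π^{-1}(V) ∈ τ.
  V = {}: π^{-1}(V) = ∅ ∈ τ ✓.
  V = {[q]}: π^{-1}(V) = {q} ∈ τ ✓.
  V = {[r=s]}: π^{-1}(V) = {r, s} ∈ τ ✓.
  V = {[q], [r=s]}: π^{-1}(V) = {q, r, s} ∈ τ ✓.
Open sets in the quotient: τ_Q = {{}, {[q]}, {[r=s]}, {[q], [r=s]}} (4 elements).


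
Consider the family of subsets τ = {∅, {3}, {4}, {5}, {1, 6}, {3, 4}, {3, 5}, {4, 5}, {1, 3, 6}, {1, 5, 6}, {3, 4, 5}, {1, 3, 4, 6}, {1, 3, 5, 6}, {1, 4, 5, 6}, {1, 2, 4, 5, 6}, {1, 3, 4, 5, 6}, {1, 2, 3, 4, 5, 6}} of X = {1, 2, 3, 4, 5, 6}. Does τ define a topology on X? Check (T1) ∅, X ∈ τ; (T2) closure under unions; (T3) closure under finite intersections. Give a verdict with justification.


τ is NOT a topology on X.

Axiom (T1): ∅ ∈ τ? Yes; X ∈ τ? Yes.
Axiom (T2/T3): check pairwise unions and intersections of members of τ.
Counterexample for (T2): {4} ∪ {1, 6} = {1, 4, 6} ∉ τ. Therefore τ is NOT a topology.


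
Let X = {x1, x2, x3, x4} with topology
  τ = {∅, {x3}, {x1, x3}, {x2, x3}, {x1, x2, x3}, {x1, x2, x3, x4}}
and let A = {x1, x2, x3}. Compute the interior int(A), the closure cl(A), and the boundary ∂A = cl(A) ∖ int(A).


int(A) = {x1, x2, x3}, cl(A) = {x1, x2, x3, x4}, ∂A = {x4}.

Closed sets in (X, τ) are complements of opens:
  closed(X, τ) = {∅, {x4}, {x1, x4}, {x2, x4}, {x1, x2, x4}, {x1, x2, x3, x4}}.
int(A) = ⋃ {U ∈ τ : U ⊆ A}. Opens contained in A: ∅, {x3}, {x1, x3}, {x2, x3}, {x1, x2, x3}.
Taking the union of these: int(A) = {x1, x2, x3}.
cl(A) = ⋂ {C closed : A ⊆ C}. Closed sets containing A: {x1, x2, x3, x4}.
Intersecting these: cl(A) = {x1, x2, x3, x4}.
∂A = cl(A) ∖ int(A) = {x1, x2, x3, x4} ∖ {x1, x2, x3} = {x4}.


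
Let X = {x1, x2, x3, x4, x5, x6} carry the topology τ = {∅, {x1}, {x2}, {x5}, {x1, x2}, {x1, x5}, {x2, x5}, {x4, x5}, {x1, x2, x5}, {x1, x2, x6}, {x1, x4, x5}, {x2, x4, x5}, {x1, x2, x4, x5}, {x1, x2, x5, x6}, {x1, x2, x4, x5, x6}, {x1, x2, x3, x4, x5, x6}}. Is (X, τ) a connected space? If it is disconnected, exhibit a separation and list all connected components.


(X, τ) is connected.

Find clopen sets (U ∈ τ with X ∖ U ∈ τ):
  U = ∅, X ∖ U = {x1, x2, x3, x4, x5, x6} — both open, so U is clopen.
  U = {x1, x2, x3, x4, x5, x6}, X ∖ U = ∅ — both open, so U is clopen.
Only trivial clopens (∅ and X) exist, so (X, τ) is connected.
Compute connected components by grouping points that agree on all clopens:
  component: {x1, x2, x3, x4, x5, x6}


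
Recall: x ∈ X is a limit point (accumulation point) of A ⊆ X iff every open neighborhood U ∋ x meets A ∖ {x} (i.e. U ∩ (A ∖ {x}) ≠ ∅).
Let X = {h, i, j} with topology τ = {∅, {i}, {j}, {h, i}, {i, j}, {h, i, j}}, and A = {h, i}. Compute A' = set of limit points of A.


A' = {h}

For each x ∈ X, list the open sets U ∈ τ with x ∈ U, then check whether U ∩ (A ∖ {x}) ≠ ∅ for every such U.
  x = h: opens ∋ x are {h, i}, {h, i, j}; each meets A ∖ {h}, so x IS a limit point.
  x = i: open {i} ∋ x has {i} ∩ (A ∖ {i}) = ∅, so x is NOT a limit point.
  x = j: open {j} ∋ x has {j} ∩ (A ∖ {j}) = ∅, so x is NOT a limit point.
Collecting: A' = {h}.


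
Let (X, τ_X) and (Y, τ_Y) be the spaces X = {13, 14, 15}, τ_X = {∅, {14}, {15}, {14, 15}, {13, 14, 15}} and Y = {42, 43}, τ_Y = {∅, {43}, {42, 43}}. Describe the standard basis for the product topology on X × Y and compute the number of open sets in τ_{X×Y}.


Basis B = {∅ × ∅, {14} × {43}, {15} × {43}, {14} × {42, 43}, {14, 15} × {43}, {15} × {42, 43}, {13, 14, 15} × {43}, {14, 15} × {42, 43}, {13, 14, 15} × {42, 43}}; |τ_{X×Y}| = 14.

Enumerate products U × V with U ∈ τ_X, V ∈ τ_Y (deduplicated):
  ∅ × ∅ = {} (∅)
  {14} × {43} = {(14,43)}
  {15} × {43} = {(15,43)}
  {14} × {42, 43} = {(14,42), (14,43)}
  {14, 15} × {43} = {(14,43), (15,43)}
  {15} × {42, 43} = {(15,42), (15,43)}
  {13, 14, 15} × {43} = {(13,43), (14,43), (15,43)}
  {14, 15} × {42, 43} = {(14,42), (14,43), (15,42), (15,43)}
  {13, 14, 15} × {42, 43} = {(13,42), (13,43), (14,42), (14,43), (15,42), (15,43)}
These 9 distinct sets form the basis B.
Close under arbitrary unions to get τ_{X×Y}; counting gives |τ_{X×Y}| = 14.


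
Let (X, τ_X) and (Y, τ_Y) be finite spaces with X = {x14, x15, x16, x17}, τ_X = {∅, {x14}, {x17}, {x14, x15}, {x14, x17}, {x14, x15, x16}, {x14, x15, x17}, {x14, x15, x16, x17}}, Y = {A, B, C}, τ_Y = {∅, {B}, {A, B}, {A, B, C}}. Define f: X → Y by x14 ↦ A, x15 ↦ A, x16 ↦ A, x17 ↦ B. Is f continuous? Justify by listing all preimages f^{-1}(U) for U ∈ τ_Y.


f IS continuous.

Compute f^{-1}(U) for each U ∈ τ_Y:
  U = ∅: f^{-1}(U) = ∅ ∈ τ_X ✓.
  U = {B}: f^{-1}(U) = {x17} ∈ τ_X ✓.
  U = {A, B}: f^{-1}(U) = {x14, x15, x16, x17} ∈ τ_X ✓.
  U = {A, B, C}: f^{-1}(U) = {x14, x15, x16, x17} ∈ τ_X ✓.
Every preimage lies in τ_X, so f IS continuous.


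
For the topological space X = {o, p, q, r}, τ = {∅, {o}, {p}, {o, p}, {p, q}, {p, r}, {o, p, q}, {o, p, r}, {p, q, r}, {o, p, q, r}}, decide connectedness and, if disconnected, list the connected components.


(X, τ) is disconnected; components = [{o}, {p, q, r}].

Find clopen sets (U ∈ τ with X ∖ U ∈ τ):
  U = ∅, X ∖ U = {o, p, q, r} — both open, so U is clopen.
  U = {o}, X ∖ U = {p, q, r} — both open, so U is clopen.
  U = {p, q, r}, X ∖ U = {o} — both open, so U is clopen.
  U = {o, p, q, r}, X ∖ U = ∅ — both open, so U is clopen.
Nontrivial clopen(s) exist: e.g. {p, q, r}. So (X, τ) is disconnected.
Compute connected components by grouping points that agree on all clopens:
  component: {o}
  component: {p, q, r}


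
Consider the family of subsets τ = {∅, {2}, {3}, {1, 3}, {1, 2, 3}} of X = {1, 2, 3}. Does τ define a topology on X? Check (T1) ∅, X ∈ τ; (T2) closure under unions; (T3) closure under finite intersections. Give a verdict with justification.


τ is NOT a topology on X.

Axiom (T1): ∅ ∈ τ? Yes; X ∈ τ? Yes.
Axiom (T2/T3): check pairwise unions and intersections of members of τ.
Counterexample for (T2): {2} ∪ {3} = {2, 3} ∉ τ. Therefore τ is NOT a topology.


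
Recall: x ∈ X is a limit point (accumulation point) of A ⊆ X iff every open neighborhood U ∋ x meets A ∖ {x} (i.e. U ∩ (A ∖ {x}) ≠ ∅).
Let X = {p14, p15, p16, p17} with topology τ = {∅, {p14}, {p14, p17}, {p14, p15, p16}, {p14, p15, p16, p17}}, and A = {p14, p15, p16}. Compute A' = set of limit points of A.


A' = {p15, p16, p17}

For each x ∈ X, list the open sets U ∈ τ with x ∈ U, then check whether U ∩ (A ∖ {x}) ≠ ∅ for every such U.
  x = p14: open {p14} ∋ x has {p14} ∩ (A ∖ {p14}) = ∅, so x is NOT a limit point.
  x = p15: opens ∋ x are {p14, p15, p16}, {p14, p15, p16, p17}; each meets A ∖ {p15}, so x IS a limit point.
  x = p16: opens ∋ x are {p14, p15, p16}, {p14, p15, p16, p17}; each meets A ∖ {p16}, so x IS a limit point.
  x = p17: opens ∋ x are {p14, p17}, {p14, p15, p16, p17}; each meets A ∖ {p17}, so x IS a limit point.
Collecting: A' = {p15, p16, p17}.


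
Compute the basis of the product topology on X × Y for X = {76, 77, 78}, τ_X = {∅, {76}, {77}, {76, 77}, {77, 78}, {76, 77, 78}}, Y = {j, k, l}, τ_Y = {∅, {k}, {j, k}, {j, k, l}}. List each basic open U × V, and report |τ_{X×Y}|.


Basis B = {∅ × ∅, {76} × {k}, {77} × {k}, {76} × {j, k}, {76, 77} × {k}, {77} × {j, k}, {77, 78} × {k}, {76} × {j, k, l}, {76, 77, 78} × {k}, {77} × {j, k, l}, {76, 77} × {j, k}, {77, 78} × {j, k}, {76, 77} × {j, k, l}, {76, 77, 78} × {j, k}, {77, 78} × {j, k, l}, {76, 77, 78} × {j, k, l}}; |τ_{X×Y}| = 40.

Enumerate products U × V with U ∈ τ_X, V ∈ τ_Y (deduplicated):
  ∅ × ∅ = {} (∅)
  {76} × {k} = {(76,k)}
  {77} × {k} = {(77,k)}
  {76} × {j, k} = {(76,j), (76,k)}
  {76, 77} × {k} = {(76,k), (77,k)}
  {77} × {j, k} = {(77,j), (77,k)}
  {77, 78} × {k} = {(77,k), (78,k)}
  {76} × {j, k, l} = {(76,j), (76,k), (76,l)}
  {76, 77, 78} × {k} = {(76,k), (77,k), (78,k)}
  {77} × {j, k, l} = {(77,j), (77,k), (77,l)}
  {76, 77} × {j, k} = {(76,j), (76,k), (77,j), (77,k)}
  {77, 78} × {j, k} = {(77,j), (77,k), (78,j), (78,k)}
  {76, 77} × {j, k, l} = {(76,j), (76,k), (76,l), (77,j), (77,k), (77,l)}
  {76, 77, 78} × {j, k} = {(76,j), (76,k), (77,j), (77,k), (78,j), (78,k)}
  {77, 78} × {j, k, l} = {(77,j), (77,k), (77,l), (78,j), (78,k), (78,l)}
  {76, 77, 78} × {j, k, l} = {(76,j), (76,k), (76,l), (77,j), (77,k), (77,l), (78,j), (78,k), (78,l)}
These 16 distinct sets form the basis B.
Close under arbitrary unions to get τ_{X×Y}; counting gives |τ_{X×Y}| = 40.


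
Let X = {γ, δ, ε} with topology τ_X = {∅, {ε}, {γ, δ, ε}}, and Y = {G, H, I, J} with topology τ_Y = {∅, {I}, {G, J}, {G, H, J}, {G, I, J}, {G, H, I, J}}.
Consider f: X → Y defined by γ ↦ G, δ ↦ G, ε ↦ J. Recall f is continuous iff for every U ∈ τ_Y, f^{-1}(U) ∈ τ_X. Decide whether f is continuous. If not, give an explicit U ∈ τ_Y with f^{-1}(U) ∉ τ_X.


f IS continuous.

Compute f^{-1}(U) for each U ∈ τ_Y:
  U = ∅: f^{-1}(U) = ∅ ∈ τ_X ✓.
  U = {I}: f^{-1}(U) = ∅ ∈ τ_X ✓.
  U = {G, J}: f^{-1}(U) = {γ, δ, ε} ∈ τ_X ✓.
  U = {G, H, J}: f^{-1}(U) = {γ, δ, ε} ∈ τ_X ✓.
  U = {G, I, J}: f^{-1}(U) = {γ, δ, ε} ∈ τ_X ✓.
  U = {G, H, I, J}: f^{-1}(U) = {γ, δ, ε} ∈ τ_X ✓.
Every preimage lies in τ_X, so f IS continuous.


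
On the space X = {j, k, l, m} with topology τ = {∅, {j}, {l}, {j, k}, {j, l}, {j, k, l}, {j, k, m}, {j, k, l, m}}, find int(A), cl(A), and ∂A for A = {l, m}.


int(A) = {l}, cl(A) = {l, m}, ∂A = {m}.

Closed sets in (X, τ) are complements of opens:
  closed(X, τ) = {∅, {l}, {m}, {k, m}, {l, m}, {j, k, m}, {k, l, m}, {j, k, l, m}}.
int(A) = ⋃ {U ∈ τ : U ⊆ A}. Opens contained in A: ∅, {l}.
Taking the union of these: int(A) = {l}.
cl(A) = ⋂ {C closed : A ⊆ C}. Closed sets containing A: {l, m}, {k, l, m}, {j, k, l, m}.
Intersecting these: cl(A) = {l, m}.
∂A = cl(A) ∖ int(A) = {l, m} ∖ {l} = {m}.


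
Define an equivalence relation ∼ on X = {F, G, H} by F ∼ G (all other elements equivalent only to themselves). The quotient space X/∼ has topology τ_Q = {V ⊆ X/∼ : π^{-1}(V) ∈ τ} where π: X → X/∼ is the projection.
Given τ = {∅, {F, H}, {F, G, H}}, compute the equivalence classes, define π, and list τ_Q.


X/∼ = {[F=G], [H]}; |τ_Q| = 2.

Equivalence classes: [F=G], [H].
Quotient map π: X → X/∼ sends F ↦ [F=G], G ↦ [F=G], H ↦ [H].
For each subset V ⊆ X/∼, compute π^{-1}(V) ⊆ X and check whether π^{-1}(V) ∈ τ. V is open in τ_Q iff π^{-1}(V) ∈ τ.
  V = {}: π^{-1}(V) = ∅ ∈ τ ✓.
  V = {[F=G]}: π^{-1}(V) = {F, G} ∉ τ ✗.
  V = {[H]}: π^{-1}(V) = {H} ∉ τ ✗.
  V = {[F=G], [H]}: π^{-1}(V) = {F, G, H} ∈ τ ✓.
Open sets in the quotient: τ_Q = {{}, {[F=G], [H]}} (2 elements).


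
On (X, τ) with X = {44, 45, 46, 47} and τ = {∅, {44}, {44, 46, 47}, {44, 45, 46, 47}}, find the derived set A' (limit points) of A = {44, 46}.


A' = {45, 46, 47}

For each x ∈ X, list the open sets U ∈ τ with x ∈ U, then check whether U ∩ (A ∖ {x}) ≠ ∅ for every such U.
  x = 44: open {44} ∋ x has {44} ∩ (A ∖ {44}) = ∅, so x is NOT a limit point.
  x = 45: opens ∋ x are {44, 45, 46, 47}; each meets A ∖ {45}, so x IS a limit point.
  x = 46: opens ∋ x are {44, 46, 47}, {44, 45, 46, 47}; each meets A ∖ {46}, so x IS a limit point.
  x = 47: opens ∋ x are {44, 46, 47}, {44, 45, 46, 47}; each meets A ∖ {47}, so x IS a limit point.
Collecting: A' = {45, 46, 47}.


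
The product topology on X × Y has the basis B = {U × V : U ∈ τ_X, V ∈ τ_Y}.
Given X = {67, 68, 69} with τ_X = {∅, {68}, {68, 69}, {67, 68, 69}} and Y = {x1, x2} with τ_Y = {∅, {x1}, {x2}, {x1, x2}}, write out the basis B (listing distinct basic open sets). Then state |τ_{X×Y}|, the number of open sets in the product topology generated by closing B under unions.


Basis B = {∅ × ∅, {68} × {x1}, {68} × {x2}, {68} × {x1, x2}, {68, 69} × {x1}, {68, 69} × {x2}, {67, 68, 69} × {x1}, {67, 68, 69} × {x2}, {68, 69} × {x1, x2}, {67, 68, 69} × {x1, x2}}; |τ_{X×Y}| = 16.

Enumerate products U × V with U ∈ τ_X, V ∈ τ_Y (deduplicated):
  ∅ × ∅ = {} (∅)
  {68} × {x1} = {(68,x1)}
  {68} × {x2} = {(68,x2)}
  {68} × {x1, x2} = {(68,x1), (68,x2)}
  {68, 69} × {x1} = {(68,x1), (69,x1)}
  {68, 69} × {x2} = {(68,x2), (69,x2)}
  {67, 68, 69} × {x1} = {(67,x1), (68,x1), (69,x1)}
  {67, 68, 69} × {x2} = {(67,x2), (68,x2), (69,x2)}
  {68, 69} × {x1, x2} = {(68,x1), (68,x2), (69,x1), (69,x2)}
  {67, 68, 69} × {x1, x2} = {(67,x1), (67,x2), (68,x1), (68,x2), (69,x1), (69,x2)}
These 10 distinct sets form the basis B.
Close under arbitrary unions to get τ_{X×Y}; counting gives |τ_{X×Y}| = 16.


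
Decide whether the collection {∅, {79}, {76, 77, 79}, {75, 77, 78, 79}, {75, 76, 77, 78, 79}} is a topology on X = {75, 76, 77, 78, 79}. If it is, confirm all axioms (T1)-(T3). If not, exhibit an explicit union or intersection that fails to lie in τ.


τ is NOT a topology on X.

Axiom (T1): ∅ ∈ τ? Yes; X ∈ τ? Yes.
Axiom (T2/T3): check pairwise unions and intersections of members of τ.
Counterexample for (T3): {76, 77, 79} ∩ {75, 77, 78, 79} = {77, 79} ∉ τ. Therefore τ is NOT a topology.


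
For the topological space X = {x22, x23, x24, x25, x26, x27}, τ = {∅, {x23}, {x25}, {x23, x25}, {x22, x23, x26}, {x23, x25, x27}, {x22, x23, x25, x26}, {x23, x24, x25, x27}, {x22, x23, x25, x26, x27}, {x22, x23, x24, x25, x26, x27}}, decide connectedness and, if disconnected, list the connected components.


(X, τ) is connected.

Find clopen sets (U ∈ τ with X ∖ U ∈ τ):
  U = ∅, X ∖ U = {x22, x23, x24, x25, x26, x27} — both open, so U is clopen.
  U = {x22, x23, x24, x25, x26, x27}, X ∖ U = ∅ — both open, so U is clopen.
Only trivial clopens (∅ and X) exist, so (X, τ) is connected.
Compute connected components by grouping points that agree on all clopens:
  component: {x22, x23, x24, x25, x26, x27}


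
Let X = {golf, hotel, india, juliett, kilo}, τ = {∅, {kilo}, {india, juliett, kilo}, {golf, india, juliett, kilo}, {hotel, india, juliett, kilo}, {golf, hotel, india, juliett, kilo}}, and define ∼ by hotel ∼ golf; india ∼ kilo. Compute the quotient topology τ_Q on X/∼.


X/∼ = {[golf=hotel], [india=kilo], [juliett]}; |τ_Q| = 3.

Equivalence classes: [golf=hotel], [india=kilo], [juliett].
Quotient map π: X → X/∼ sends golf ↦ [golf=hotel], hotel ↦ [golf=hotel], india ↦ [india=kilo], juliett ↦ [juliett], kilo ↦ [india=kilo].
For each subset V ⊆ X/∼, compute π^{-1}(V) ⊆ X and check whether π^{-1}(V) ∈ τ. V is open in τ_Q iff π^{-1}(V) ∈ τ.
  V = {}: π^{-1}(V) = ∅ ∈ τ ✓.
  V = {[golf=hotel]}: π^{-1}(V) = {golf, hotel} ∉ τ ✗.
  V = {[india=kilo]}: π^{-1}(V) = {india, kilo} ∉ τ ✗.
  V = {[golf=hotel], [india=kilo]}: π^{-1}(V) = {golf, hotel, india, kilo} ∉ τ ✗.
  V = {[juliett]}: π^{-1}(V) = {juliett} ∉ τ ✗.
  V = {[golf=hotel], [juliett]}: π^{-1}(V) = {golf, hotel, juliett} ∉ τ ✗.
  V = {[india=kilo], [juliett]}: π^{-1}(V) = {india, juliett, kilo} ∈ τ ✓.
  V = {[golf=hotel], [india=kilo], [juliett]}: π^{-1}(V) = {golf, hotel, india, juliett, kilo} ∈ τ ✓.
Open sets in the quotient: τ_Q = {{}, {[india=kilo], [juliett]}, {[golf=hotel], [india=kilo], [juliett]}} (3 elements).


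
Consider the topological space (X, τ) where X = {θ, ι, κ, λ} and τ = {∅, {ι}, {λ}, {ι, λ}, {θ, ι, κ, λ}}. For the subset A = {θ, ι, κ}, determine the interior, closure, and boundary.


int(A) = {ι}, cl(A) = {θ, ι, κ}, ∂A = {θ, κ}.

Closed sets in (X, τ) are complements of opens:
  closed(X, τ) = {∅, {θ, κ}, {θ, ι, κ}, {θ, κ, λ}, {θ, ι, κ, λ}}.
int(A) = ⋃ {U ∈ τ : U ⊆ A}. Opens contained in A: ∅, {ι}.
Taking the union of these: int(A) = {ι}.
cl(A) = ⋂ {C closed : A ⊆ C}. Closed sets containing A: {θ, ι, κ}, {θ, ι, κ, λ}.
Intersecting these: cl(A) = {θ, ι, κ}.
∂A = cl(A) ∖ int(A) = {θ, ι, κ} ∖ {ι} = {θ, κ}.


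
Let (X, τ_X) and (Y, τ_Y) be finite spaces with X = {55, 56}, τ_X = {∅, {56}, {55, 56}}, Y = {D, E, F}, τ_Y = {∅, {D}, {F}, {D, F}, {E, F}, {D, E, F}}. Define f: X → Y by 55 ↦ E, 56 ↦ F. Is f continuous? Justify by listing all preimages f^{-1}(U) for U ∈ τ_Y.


f IS continuous.

Compute f^{-1}(U) for each U ∈ τ_Y:
  U = ∅: f^{-1}(U) = ∅ ∈ τ_X ✓.
  U = {D}: f^{-1}(U) = ∅ ∈ τ_X ✓.
  U = {F}: f^{-1}(U) = {56} ∈ τ_X ✓.
  U = {D, F}: f^{-1}(U) = {56} ∈ τ_X ✓.
  U = {E, F}: f^{-1}(U) = {55, 56} ∈ τ_X ✓.
  U = {D, E, F}: f^{-1}(U) = {55, 56} ∈ τ_X ✓.
Every preimage lies in τ_X, so f IS continuous.


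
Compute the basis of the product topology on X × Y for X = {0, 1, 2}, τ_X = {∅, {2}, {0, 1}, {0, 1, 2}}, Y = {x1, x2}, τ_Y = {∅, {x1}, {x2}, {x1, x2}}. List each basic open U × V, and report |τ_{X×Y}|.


Basis B = {∅ × ∅, {2} × {x1}, {2} × {x2}, {0, 1} × {x1}, {0, 1} × {x2}, {2} × {x1, x2}, {0, 1, 2} × {x1}, {0, 1, 2} × {x2}, {0, 1} × {x1, x2}, {0, 1, 2} × {x1, x2}}; |τ_{X×Y}| = 16.

Enumerate products U × V with U ∈ τ_X, V ∈ τ_Y (deduplicated):
  ∅ × ∅ = {} (∅)
  {2} × {x1} = {(2,x1)}
  {2} × {x2} = {(2,x2)}
  {0, 1} × {x1} = {(0,x1), (1,x1)}
  {0, 1} × {x2} = {(0,x2), (1,x2)}
  {2} × {x1, x2} = {(2,x1), (2,x2)}
  {0, 1, 2} × {x1} = {(0,x1), (1,x1), (2,x1)}
  {0, 1, 2} × {x2} = {(0,x2), (1,x2), (2,x2)}
  {0, 1} × {x1, x2} = {(0,x1), (0,x2), (1,x1), (1,x2)}
  {0, 1, 2} × {x1, x2} = {(0,x1), (0,x2), (1,x1), (1,x2), (2,x1), (2,x2)}
These 10 distinct sets form the basis B.
Close under arbitrary unions to get τ_{X×Y}; counting gives |τ_{X×Y}| = 16.


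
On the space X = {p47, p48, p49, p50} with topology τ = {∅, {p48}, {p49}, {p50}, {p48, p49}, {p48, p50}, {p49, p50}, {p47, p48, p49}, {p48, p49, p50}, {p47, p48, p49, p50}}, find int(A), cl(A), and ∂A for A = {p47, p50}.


int(A) = {p50}, cl(A) = {p47, p50}, ∂A = {p47}.

Closed sets in (X, τ) are complements of opens:
  closed(X, τ) = {∅, {p47}, {p50}, {p47, p48}, {p47, p49}, {p47, p50}, {p47, p48, p49}, {p47, p48, p50}, {p47, p49, p50}, {p47, p48, p49, p50}}.
int(A) = ⋃ {U ∈ τ : U ⊆ A}. Opens contained in A: ∅, {p50}.
Taking the union of these: int(A) = {p50}.
cl(A) = ⋂ {C closed : A ⊆ C}. Closed sets containing A: {p47, p50}, {p47, p48, p50}, {p47, p49, p50}, {p47, p48, p49, p50}.
Intersecting these: cl(A) = {p47, p50}.
∂A = cl(A) ∖ int(A) = {p47, p50} ∖ {p50} = {p47}.


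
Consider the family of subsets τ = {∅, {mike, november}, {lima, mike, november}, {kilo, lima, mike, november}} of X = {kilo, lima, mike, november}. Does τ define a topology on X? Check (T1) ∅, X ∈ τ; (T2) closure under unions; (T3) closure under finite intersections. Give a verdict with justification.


τ IS a topology on X.

Axiom (T1): ∅ ∈ τ? Yes; X ∈ τ? Yes.
Axiom (T2/T3): check pairwise unions and intersections of members of τ.
All pairwise intersections and unions checked — each lies in τ. Therefore τ satisfies (T1), (T2), (T3): it IS a topology on X.


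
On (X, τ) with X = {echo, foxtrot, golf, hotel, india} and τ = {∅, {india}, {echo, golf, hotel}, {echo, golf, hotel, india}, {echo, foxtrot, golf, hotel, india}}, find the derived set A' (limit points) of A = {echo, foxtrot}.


A' = {foxtrot, golf, hotel}

For each x ∈ X, list the open sets U ∈ τ with x ∈ U, then check whether U ∩ (A ∖ {x}) ≠ ∅ for every such U.
  x = echo: open {echo, golf, hotel} ∋ x has {echo, golf, hotel} ∩ (A ∖ {echo}) = ∅, so x is NOT a limit point.
  x = foxtrot: opens ∋ x are {echo, foxtrot, golf, hotel, india}; each meets A ∖ {foxtrot}, so x IS a limit point.
  x = golf: opens ∋ x are {echo, golf, hotel}, {echo, golf, hotel, india}, {echo, foxtrot, golf, hotel, india}; each meets A ∖ {golf}, so x IS a limit point.
  x = hotel: opens ∋ x are {echo, golf, hotel}, {echo, golf, hotel, india}, {echo, foxtrot, golf, hotel, india}; each meets A ∖ {hotel}, so x IS a limit point.
  x = india: open {india} ∋ x has {india} ∩ (A ∖ {india}) = ∅, so x is NOT a limit point.
Collecting: A' = {foxtrot, golf, hotel}.


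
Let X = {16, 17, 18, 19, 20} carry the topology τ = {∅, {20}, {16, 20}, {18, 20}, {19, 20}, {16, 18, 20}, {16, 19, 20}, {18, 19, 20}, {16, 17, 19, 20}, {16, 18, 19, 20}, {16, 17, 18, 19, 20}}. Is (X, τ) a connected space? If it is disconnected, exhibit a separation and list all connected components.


(X, τ) is connected.

Find clopen sets (U ∈ τ with X ∖ U ∈ τ):
  U = ∅, X ∖ U = {16, 17, 18, 19, 20} — both open, so U is clopen.
  U = {16, 17, 18, 19, 20}, X ∖ U = ∅ — both open, so U is clopen.
Only trivial clopens (∅ and X) exist, so (X, τ) is connected.
Compute connected components by grouping points that agree on all clopens:
  component: {16, 17, 18, 19, 20}


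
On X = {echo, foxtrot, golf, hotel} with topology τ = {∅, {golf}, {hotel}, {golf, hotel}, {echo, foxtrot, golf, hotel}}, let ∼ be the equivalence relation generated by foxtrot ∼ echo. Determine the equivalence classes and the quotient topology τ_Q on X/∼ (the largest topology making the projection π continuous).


X/∼ = {[echo=foxtrot], [golf], [hotel]}; |τ_Q| = 5.

Equivalence classes: [echo=foxtrot], [golf], [hotel].
Quotient map π: X → X/∼ sends echo ↦ [echo=foxtrot], foxtrot ↦ [echo=foxtrot], golf ↦ [golf], hotel ↦ [hotel].
For each subset V ⊆ X/∼, compute π^{-1}(V) ⊆ X and check whether π^{-1}(V) ∈ τ. V is open in τ_Q iff π^{-1}(V) ∈ τ.
  V = {}: π^{-1}(V) = ∅ ∈ τ ✓.
  V = {[echo=foxtrot]}: π^{-1}(V) = {echo, foxtrot} ∉ τ ✗.
  V = {[golf]}: π^{-1}(V) = {golf} ∈ τ ✓.
  V = {[echo=foxtrot], [golf]}: π^{-1}(V) = {echo, foxtrot, golf} ∉ τ ✗.
  V = {[hotel]}: π^{-1}(V) = {hotel} ∈ τ ✓.
  V = {[echo=foxtrot], [hotel]}: π^{-1}(V) = {echo, foxtrot, hotel} ∉ τ ✗.
  V = {[golf], [hotel]}: π^{-1}(V) = {golf, hotel} ∈ τ ✓.
  V = {[echo=foxtrot], [golf], [hotel]}: π^{-1}(V) = {echo, foxtrot, golf, hotel} ∈ τ ✓.
Open sets in the quotient: τ_Q = {{}, {[golf]}, {[hotel]}, {[golf], [hotel]}, {[echo=foxtrot], [golf], [hotel]}} (5 elements).


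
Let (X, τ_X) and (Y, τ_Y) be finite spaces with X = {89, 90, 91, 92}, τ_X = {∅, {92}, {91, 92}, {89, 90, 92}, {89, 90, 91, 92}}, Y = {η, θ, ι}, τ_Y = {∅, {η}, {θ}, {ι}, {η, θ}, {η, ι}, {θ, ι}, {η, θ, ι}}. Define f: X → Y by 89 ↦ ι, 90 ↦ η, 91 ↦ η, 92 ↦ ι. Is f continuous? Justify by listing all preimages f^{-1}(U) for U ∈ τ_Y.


f is NOT continuous.

Compute f^{-1}(U) for each U ∈ τ_Y:
  U = ∅: f^{-1}(U) = ∅ ∈ τ_X ✓.
  U = {η}: f^{-1}(U) = {90, 91} ∉ τ_X ✗.
  U = {θ}: f^{-1}(U) = ∅ ∈ τ_X ✓.
  U = {ι}: f^{-1}(U) = {89, 92} ∉ τ_X ✗.
  U = {η, θ}: f^{-1}(U) = {90, 91} ∉ τ_X ✗.
  U = {η, ι}: f^{-1}(U) = {89, 90, 91, 92} ∈ τ_X ✓.
  U = {θ, ι}: f^{-1}(U) = {89, 92} ∉ τ_X ✗.
  U = {η, θ, ι}: f^{-1}(U) = {89, 90, 91, 92} ∈ τ_X ✓.
Found U = {η} with f^{-1}(U) = {90, 91} not in τ_X. Therefore f is NOT continuous.


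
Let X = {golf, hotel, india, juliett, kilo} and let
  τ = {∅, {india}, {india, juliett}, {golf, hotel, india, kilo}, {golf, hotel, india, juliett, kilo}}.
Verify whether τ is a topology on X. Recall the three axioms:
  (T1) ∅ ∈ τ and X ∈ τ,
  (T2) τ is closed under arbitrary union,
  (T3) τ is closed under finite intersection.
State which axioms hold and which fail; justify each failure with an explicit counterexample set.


τ IS a topology on X.

Axiom (T1): ∅ ∈ τ? Yes; X ∈ τ? Yes.
Axiom (T2/T3): check pairwise unions and intersections of members of τ.
All pairwise intersections and unions checked — each lies in τ. Therefore τ satisfies (T1), (T2), (T3): it IS a topology on X.


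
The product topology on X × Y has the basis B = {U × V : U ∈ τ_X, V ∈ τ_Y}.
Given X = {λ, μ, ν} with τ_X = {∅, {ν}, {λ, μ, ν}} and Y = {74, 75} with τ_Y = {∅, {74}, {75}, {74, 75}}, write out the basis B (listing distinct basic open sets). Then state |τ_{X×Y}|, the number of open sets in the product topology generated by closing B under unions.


Basis B = {∅ × ∅, {ν} × {74}, {ν} × {75}, {ν} × {74, 75}, {λ, μ, ν} × {74}, {λ, μ, ν} × {75}, {λ, μ, ν} × {74, 75}}; |τ_{X×Y}| = 9.

Enumerate products U × V with U ∈ τ_X, V ∈ τ_Y (deduplicated):
  ∅ × ∅ = {} (∅)
  {ν} × {74} = {(ν,74)}
  {ν} × {75} = {(ν,75)}
  {ν} × {74, 75} = {(ν,74), (ν,75)}
  {λ, μ, ν} × {74} = {(λ,74), (μ,74), (ν,74)}
  {λ, μ, ν} × {75} = {(λ,75), (μ,75), (ν,75)}
  {λ, μ, ν} × {74, 75} = {(λ,74), (λ,75), (μ,74), (μ,75), (ν,74), (ν,75)}
These 7 distinct sets form the basis B.
Close under arbitrary unions to get τ_{X×Y}; counting gives |τ_{X×Y}| = 9.


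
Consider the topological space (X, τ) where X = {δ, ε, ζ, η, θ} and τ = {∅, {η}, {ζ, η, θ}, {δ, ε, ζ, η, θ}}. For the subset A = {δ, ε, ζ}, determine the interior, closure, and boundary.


int(A) = ∅, cl(A) = {δ, ε, ζ, θ}, ∂A = {δ, ε, ζ, θ}.

Closed sets in (X, τ) are complements of opens:
  closed(X, τ) = {∅, {δ, ε}, {δ, ε, ζ, θ}, {δ, ε, ζ, η, θ}}.
int(A) = ⋃ {U ∈ τ : U ⊆ A}. Opens contained in A: ∅.
Taking the union of these: int(A) = ∅.
cl(A) = ⋂ {C closed : A ⊆ C}. Closed sets containing A: {δ, ε, ζ, θ}, {δ, ε, ζ, η, θ}.
Intersecting these: cl(A) = {δ, ε, ζ, θ}.
∂A = cl(A) ∖ int(A) = {δ, ε, ζ, θ} ∖ ∅ = {δ, ε, ζ, θ}.


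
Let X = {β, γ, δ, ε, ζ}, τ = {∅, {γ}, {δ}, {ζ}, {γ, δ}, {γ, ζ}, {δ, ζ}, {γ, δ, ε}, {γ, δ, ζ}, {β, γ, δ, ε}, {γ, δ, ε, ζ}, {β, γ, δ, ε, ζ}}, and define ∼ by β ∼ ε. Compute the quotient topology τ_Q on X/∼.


X/∼ = {[β=ε], [γ], [δ], [ζ]}; |τ_Q| = 10.

Equivalence classes: [β=ε], [γ], [δ], [ζ].
Quotient map π: X → X/∼ sends β ↦ [β=ε], γ ↦ [γ], δ ↦ [δ], ε ↦ [β=ε], ζ ↦ [ζ].
For each subset V ⊆ X/∼, compute π^{-1}(V) ⊆ X and check whether π^{-1}(V) ∈ τ. V is open in τ_Q iff π^{-1}(V) ∈ τ.
  V = {}: π^{-1}(V) = ∅ ∈ τ ✓.
  V = {[β=ε]}: π^{-1}(V) = {β, ε} ∉ τ ✗.
  V = {[γ]}: π^{-1}(V) = {γ} ∈ τ ✓.
  V = {[β=ε], [γ]}: π^{-1}(V) = {β, γ, ε} ∉ τ ✗.
  V = {[δ]}: π^{-1}(V) = {δ} ∈ τ ✓.
  V = {[β=ε], [δ]}: π^{-1}(V) = {β, δ, ε} ∉ τ ✗.
  V = {[γ], [δ]}: π^{-1}(V) = {γ, δ} ∈ τ ✓.
  V = {[β=ε], [γ], [δ]}: π^{-1}(V) = {β, γ, δ, ε} ∈ τ ✓.
  V = {[ζ]}: π^{-1}(V) = {ζ} ∈ τ ✓.
  V = {[β=ε], [ζ]}: π^{-1}(V) = {β, ε, ζ} ∉ τ ✗.
  V = {[γ], [ζ]}: π^{-1}(V) = {γ, ζ} ∈ τ ✓.
  V = {[β=ε], [γ], [ζ]}: π^{-1}(V) = {β, γ, ε, ζ} ∉ τ ✗.
  V = {[δ], [ζ]}: π^{-1}(V) = {δ, ζ} ∈ τ ✓.
  V = {[β=ε], [δ], [ζ]}: π^{-1}(V) = {β, δ, ε, ζ} ∉ τ ✗.
  V = {[γ], [δ], [ζ]}: π^{-1}(V) = {γ, δ, ζ} ∈ τ ✓.
  V = {[β=ε], [γ], [δ], [ζ]}: π^{-1}(V) = {β, γ, δ, ε, ζ} ∈ τ ✓.
Open sets in the quotient: τ_Q = {{}, {[γ]}, {[δ]}, {[γ], [δ]}, {[β=ε], [γ], [δ]}, {[ζ]}, {[γ], [ζ]}, {[δ], [ζ]}, {[γ], [δ], [ζ]}, {[β=ε], [γ], [δ], [ζ]}} (10 elements).


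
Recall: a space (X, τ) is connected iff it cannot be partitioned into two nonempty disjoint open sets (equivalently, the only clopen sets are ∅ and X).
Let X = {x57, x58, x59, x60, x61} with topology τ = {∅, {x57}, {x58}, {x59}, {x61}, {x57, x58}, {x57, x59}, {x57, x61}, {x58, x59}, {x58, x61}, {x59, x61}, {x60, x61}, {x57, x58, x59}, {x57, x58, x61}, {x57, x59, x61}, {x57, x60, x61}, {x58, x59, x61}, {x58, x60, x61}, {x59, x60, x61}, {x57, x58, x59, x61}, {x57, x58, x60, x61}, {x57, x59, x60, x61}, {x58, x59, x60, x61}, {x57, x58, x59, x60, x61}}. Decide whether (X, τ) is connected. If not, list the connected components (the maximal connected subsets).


(X, τ) is disconnected; components = [{x57}, {x58}, {x59}, {x60, x61}].

Find clopen sets (U ∈ τ with X ∖ U ∈ τ):
  U = ∅, X ∖ U = {x57, x58, x59, x60, x61} — both open, so U is clopen.
  U = {x57}, X ∖ U = {x58, x59, x60, x61} — both open, so U is clopen.
  U = {x58}, X ∖ U = {x57, x59, x60, x61} — both open, so U is clopen.
  U = {x59}, X ∖ U = {x57, x58, x60, x61} — both open, so U is clopen.
  U = {x57, x58}, X ∖ U = {x59, x60, x61} — both open, so U is clopen.
  U = {x57, x59}, X ∖ U = {x58, x60, x61} — both open, so U is clopen.
  U = {x58, x59}, X ∖ U = {x57, x60, x61} — both open, so U is clopen.
  U = {x60, x61}, X ∖ U = {x57, x58, x59} — both open, so U is clopen.
  U = {x57, x58, x59}, X ∖ U = {x60, x61} — both open, so U is clopen.
  U = {x57, x60, x61}, X ∖ U = {x58, x59} — both open, so U is clopen.
  U = {x58, x60, x61}, X ∖ U = {x57, x59} — both open, so U is clopen.
  U = {x59, x60, x61}, X ∖ U = {x57, x58} — both open, so U is clopen.
  U = {x57, x58, x60, x61}, X ∖ U = {x59} — both open, so U is clopen.
  U = {x57, x59, x60, x61}, X ∖ U = {x58} — both open, so U is clopen.
  U = {x58, x59, x60, x61}, X ∖ U = {x57} — both open, so U is clopen.
  U = {x57, x58, x59, x60, x61}, X ∖ U = ∅ — both open, so U is clopen.
Nontrivial clopen(s) exist: e.g. {x57, x59}. So (X, τ) is disconnected.
Compute connected components by grouping points that agree on all clopens:
  component: {x57}
  component: {x58}
  component: {x59}
  component: {x60, x61}
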